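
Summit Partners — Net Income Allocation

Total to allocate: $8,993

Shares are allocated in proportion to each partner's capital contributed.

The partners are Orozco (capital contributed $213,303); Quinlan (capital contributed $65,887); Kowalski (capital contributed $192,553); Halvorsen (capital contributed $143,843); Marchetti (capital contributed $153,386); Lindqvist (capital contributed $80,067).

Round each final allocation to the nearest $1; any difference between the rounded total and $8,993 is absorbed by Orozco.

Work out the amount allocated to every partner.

Orozco: $2,258; Quinlan: $698; Kowalski: $2,040; Halvorsen: $1,524; Marchetti: $1,625; Lindqvist: $848

Total capital contributed = 849,039.
Unrounded shares: Orozco 213,303/849,039 × $8,993 = 2,259.30; Quinlan 65,887/849,039 × $8,993 = 697.87; Kowalski 192,553/849,039 × $8,993 = 2,039.52; Halvorsen 143,843/849,039 × $8,993 = 1,523.58; Marchetti 153,386/849,039 × $8,993 = 1,624.66; Lindqvist 80,067/849,039 × $8,993 = 848.07.
At nearest $1: Orozco $2,259; Quinlan $698; Kowalski $2,040; Halvorsen $1,524; Marchetti $1,625; Lindqvist $848. Sum = $8,994.
Difference $8,993 − $8,994 = −$1 applied to Orozco: Orozco becomes $2,258.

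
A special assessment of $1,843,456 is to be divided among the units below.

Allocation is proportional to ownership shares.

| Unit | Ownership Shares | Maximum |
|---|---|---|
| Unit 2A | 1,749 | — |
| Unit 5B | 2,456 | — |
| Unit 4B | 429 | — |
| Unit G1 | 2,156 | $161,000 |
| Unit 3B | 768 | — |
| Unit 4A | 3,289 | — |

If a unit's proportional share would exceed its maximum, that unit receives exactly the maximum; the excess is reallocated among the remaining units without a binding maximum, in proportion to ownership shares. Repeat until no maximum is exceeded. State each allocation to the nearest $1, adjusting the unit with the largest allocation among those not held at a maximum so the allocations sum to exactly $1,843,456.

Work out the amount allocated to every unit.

Ownership shares total: 10,847.
Unconstrained shares: Unit 2A 297,243.90; Unit 5B 417,399.09; Unit 4B 72,908.88; Unit G1 366,413.86; Unit 3B 130,522.19; Unit 4A 558,968.08.
Held at cap: Unit G1 ($161,000); remaining pool $1,682,456 reallocated over remaining ownership shares 8,691.
Shares after redistribution: Unit 2A 338,581.93 → $338,582; Unit 5B 475,447.24 → $475,447; Unit 4B 83,048.40 → $83,048; Unit 3B 148,674.05 → $148,674; Unit 4A 636,704.38 → $636,704.
Rounding difference +$1 applied to Unit 4A → $636,705.

Unit 2A: $338,582 · Unit 5B: $475,447 · Unit 4B: $83,048 · Unit G1: $161,000 · Unit 3B: $148,674 · Unit 4A: $636,705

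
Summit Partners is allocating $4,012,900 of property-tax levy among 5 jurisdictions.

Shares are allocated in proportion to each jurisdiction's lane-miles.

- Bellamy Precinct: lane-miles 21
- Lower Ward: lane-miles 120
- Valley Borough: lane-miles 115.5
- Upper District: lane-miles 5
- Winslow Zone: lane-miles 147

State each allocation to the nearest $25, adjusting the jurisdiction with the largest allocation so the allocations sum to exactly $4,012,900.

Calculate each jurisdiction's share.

Total lane-miles = 408.5.
Raw shares: Bellamy Precinct 21/408.5 × $4,012,900 = 206,293.51; Lower Ward 120/408.5 × $4,012,900 = 1,178,820.07; Valley Borough 115.5/408.5 × $4,012,900 = 1,134,614.32; Upper District 5/408.5 × $4,012,900 = 49,117.50; Winslow Zone 147/408.5 × $4,012,900 = 1,444,054.59.
Rounded to nearest $25: Bellamy Precinct $206,300; Lower Ward $1,178,825; Valley Borough $1,134,625; Upper District $49,125; Winslow Zone $1,444,050. Sum = $4,012,925.
Difference $4,012,900 − $4,012,925 = −$25 applied to largest allocation (Winslow Zone): Winslow Zone becomes $1,444,025.

Bellamy Precinct: $206,300; Lower Ward: $1,178,825; Valley Borough: $1,134,625; Upper District: $49,125; Winslow Zone: $1,444,025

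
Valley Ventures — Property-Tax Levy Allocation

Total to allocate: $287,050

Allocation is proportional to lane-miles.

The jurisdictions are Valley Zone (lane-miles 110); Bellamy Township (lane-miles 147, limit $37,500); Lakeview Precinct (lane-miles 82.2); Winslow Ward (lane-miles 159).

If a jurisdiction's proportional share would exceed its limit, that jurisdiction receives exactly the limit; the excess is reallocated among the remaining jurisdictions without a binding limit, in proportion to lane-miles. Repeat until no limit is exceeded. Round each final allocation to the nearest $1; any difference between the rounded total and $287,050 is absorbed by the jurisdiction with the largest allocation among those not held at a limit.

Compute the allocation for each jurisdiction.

Lane-miles total: 498.2.
Unconstrained shares: Valley Zone 63,379.16; Bellamy Township 84,697.61; Lakeview Precinct 47,361.52; Winslow Ward 91,611.70.
Cap binds for Bellamy Township ($37,500); residual $249,550 reallocated over remaining lane-miles 351.2.
Redistributed shares: Valley Zone 78,162.02 → $78,162; Lakeview Precinct 58,408.34 → $58,408; Winslow Ward 112,979.64 → $112,980.

Valley Zone: $78,162; Bellamy Township: $37,500; Lakeview Precinct: $58,408; Winslow Ward: $112,980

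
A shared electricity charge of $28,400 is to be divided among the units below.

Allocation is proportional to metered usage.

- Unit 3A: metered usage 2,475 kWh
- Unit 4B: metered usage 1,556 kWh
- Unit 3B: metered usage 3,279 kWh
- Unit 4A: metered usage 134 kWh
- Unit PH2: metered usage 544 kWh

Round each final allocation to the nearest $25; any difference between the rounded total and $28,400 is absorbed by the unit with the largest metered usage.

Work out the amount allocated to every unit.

Unit 3A: $8,800 | Unit 4B: $5,525 | Unit 3B: $11,675 | Unit 4A: $475 | Unit PH2: $1,925

Combined metered usage = 2,475 + 1,556 + 3,279 + 134 + 544 = 7,988.
Proportional shares: Unit 3A 8,799.45; Unit 4B 5,532.10; Unit 3B 11,657.94; Unit 4A 476.41; Unit PH2 1,934.10.
At nearest $25: Unit 3A $8,800; Unit 4B $5,525; Unit 3B $11,650; Unit 4A $475; Unit PH2 $1,925. Sum = $28,375.
Difference $28,400 − $28,375 = +$25 applied to largest metered usage (Unit 3B): Unit 3B becomes $11,675.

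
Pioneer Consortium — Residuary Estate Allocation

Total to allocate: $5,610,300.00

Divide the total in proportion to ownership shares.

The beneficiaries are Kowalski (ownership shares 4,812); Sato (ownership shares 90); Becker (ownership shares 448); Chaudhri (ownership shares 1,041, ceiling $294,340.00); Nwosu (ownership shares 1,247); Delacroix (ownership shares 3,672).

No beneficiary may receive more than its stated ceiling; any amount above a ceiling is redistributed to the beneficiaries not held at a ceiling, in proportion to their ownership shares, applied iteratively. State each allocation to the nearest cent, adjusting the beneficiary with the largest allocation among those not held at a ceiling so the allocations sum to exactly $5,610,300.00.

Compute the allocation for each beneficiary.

Total ownership shares = 11,310.
Proportional shares (ignoring caps): Kowalski 2,386,981.7507; Sato 44,644.2971; Becker 222,229.3899; Chaudhri 516,385.7029; Nwosu 618,571.5385; Delacroix 1,821,487.3210.
Cap binds for Chaudhri ($294,340.00); remaining pool $5,315,960.00 reallocated over remaining ownership shares 10,269.
Redistributed shares: Kowalski 2,491,031.2124 → $2,491,031.21; Sato 46,590.3593 → $46,590.36; Becker 231,916.4554 → $231,916.46; Nwosu 645,535.3121 → $645,535.31; Delacroix 1,900,886.6608 → $1,900,886.66.

Kowalski: $2,491,031.21 | Sato: $46,590.36 | Becker: $231,916.46 | Chaudhri: $294,340.00 | Nwosu: $645,535.31 | Delacroix: $1,900,886.66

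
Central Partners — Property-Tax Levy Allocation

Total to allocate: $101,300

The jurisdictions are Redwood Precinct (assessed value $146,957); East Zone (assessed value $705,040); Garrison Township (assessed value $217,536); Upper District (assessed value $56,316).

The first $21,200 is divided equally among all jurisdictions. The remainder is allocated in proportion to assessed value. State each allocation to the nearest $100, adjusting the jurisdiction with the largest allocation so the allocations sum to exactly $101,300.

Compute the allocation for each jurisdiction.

First tranche $21,200 split equally: $5,300 each.
Remainder $80,100 by assessed value (total 1,125,849): Redwood Precinct 10,455.45 → $10,500; East Zone 50,160.99 → $50,200; Garrison Township 15,476.88 → $15,500; Upper District 4,006.68 → $4,000.
Rounding difference −$100 on remainder applied to East Zone.
Totals: Redwood Precinct $5,300 + $10,500 = $15,800; East Zone $5,300 + $50,100 = $55,400; Garrison Township $5,300 + $15,500 = $20,800; Upper District $5,300 + $4,000 = $9,300.

Redwood Precinct: $15,800 | East Zone: $55,400 | Garrison Township: $20,800 | Upper District: $9,300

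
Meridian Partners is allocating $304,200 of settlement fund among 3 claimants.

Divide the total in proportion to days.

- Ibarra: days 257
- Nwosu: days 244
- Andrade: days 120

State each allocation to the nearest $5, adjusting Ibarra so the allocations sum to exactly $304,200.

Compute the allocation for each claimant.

Ibarra: $125,890; Nwosu: $119,525; Andrade: $58,785

Sum of days: 621.
Proportional shares: Ibarra 257/621 × $304,200 = 125,892.75; Nwosu 244/621 × $304,200 = 119,524.64; Andrade 120/621 × $304,200 = 58,782.61.
Rounded to nearest $5: Ibarra $125,895; Nwosu $119,525; Andrade $58,785. Sum = $304,205.
Difference $304,200 − $304,205 = −$5 applied to Ibarra: Ibarra becomes $125,890.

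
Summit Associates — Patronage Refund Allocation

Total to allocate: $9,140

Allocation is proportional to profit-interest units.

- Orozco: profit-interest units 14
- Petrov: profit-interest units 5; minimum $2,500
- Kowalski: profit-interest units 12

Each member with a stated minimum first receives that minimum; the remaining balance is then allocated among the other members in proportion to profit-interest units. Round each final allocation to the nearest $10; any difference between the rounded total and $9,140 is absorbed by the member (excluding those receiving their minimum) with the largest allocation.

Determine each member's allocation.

Orozco: $3,580 | Petrov: $2,500 | Kowalski: $3,060

Fund the minimums — Petrov $2,500. Remaining pool $6,640.
Remaining pool split over remaining profit-interest units 26: Orozco 3,575.38 → $3,580; Kowalski 3,064.62 → $3,060.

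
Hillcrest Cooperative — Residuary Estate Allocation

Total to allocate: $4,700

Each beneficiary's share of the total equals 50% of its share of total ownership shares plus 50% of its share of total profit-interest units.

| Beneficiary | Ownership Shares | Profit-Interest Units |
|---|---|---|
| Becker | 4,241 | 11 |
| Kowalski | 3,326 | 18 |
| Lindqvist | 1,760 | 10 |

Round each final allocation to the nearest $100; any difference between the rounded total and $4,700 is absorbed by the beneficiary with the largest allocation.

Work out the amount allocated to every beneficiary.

Ownership shares total 9,327; profit-interest units total 39.
Composite weights (50% ownership shares + 50% profit-interest units): Becker 0.3684; Kowalski 0.4091; Lindqvist 0.2226.
Proportional shares: Becker 1,731.37; Kowalski 1,922.62; Lindqvist 1,046.01.
Rounded to nearest $100: Becker $1,700; Kowalski $1,900; Lindqvist $1,000. Sum = $4,600.
Difference $4,700 − $4,600 = +$100 applied to largest allocation (Kowalski): Kowalski becomes $2,000.

Becker: $1,700 | Kowalski: $2,000 | Lindqvist: $1,000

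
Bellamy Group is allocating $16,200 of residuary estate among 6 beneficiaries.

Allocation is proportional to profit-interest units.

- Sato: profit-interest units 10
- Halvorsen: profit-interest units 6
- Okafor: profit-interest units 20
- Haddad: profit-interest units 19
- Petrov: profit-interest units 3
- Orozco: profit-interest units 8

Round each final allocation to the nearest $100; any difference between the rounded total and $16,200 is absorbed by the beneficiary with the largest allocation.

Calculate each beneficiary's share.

Sato: $2,500 | Halvorsen: $1,500 | Okafor: $4,800 | Haddad: $4,700 | Petrov: $700 | Orozco: $2,000

Total profit-interest units = 66.
Unrounded shares: Sato 10/66 × $16,200 = 2,454.55; Halvorsen 6/66 × $16,200 = 1,472.73; Okafor 20/66 × $16,200 = 4,909.09; Haddad 19/66 × $16,200 = 4,663.64; Petrov 3/66 × $16,200 = 736.36; Orozco 8/66 × $16,200 = 1,963.64.
After rounding ($100): Sato $2,500; Halvorsen $1,500; Okafor $4,900; Haddad $4,700; Petrov $700; Orozco $2,000. Sum = $16,300.
Difference $16,200 − $16,300 = −$100 applied to largest allocation (Okafor): Okafor becomes $4,800.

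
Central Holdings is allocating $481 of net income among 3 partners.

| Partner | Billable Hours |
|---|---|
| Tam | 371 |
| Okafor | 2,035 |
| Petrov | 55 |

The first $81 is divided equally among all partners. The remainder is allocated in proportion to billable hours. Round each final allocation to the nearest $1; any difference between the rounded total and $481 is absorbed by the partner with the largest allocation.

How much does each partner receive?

$81 shared equally gives $27 per partner.
Remainder $400 by billable hours (total 2,461): Tam 60.30 → $60; Okafor 330.76 → $331; Petrov 8.94 → $9.
Totals: Tam $27 + $60 = $87; Okafor $27 + $331 = $358; Petrov $27 + $9 = $36.

Tam: $87 | Okafor: $358 | Petrov: $36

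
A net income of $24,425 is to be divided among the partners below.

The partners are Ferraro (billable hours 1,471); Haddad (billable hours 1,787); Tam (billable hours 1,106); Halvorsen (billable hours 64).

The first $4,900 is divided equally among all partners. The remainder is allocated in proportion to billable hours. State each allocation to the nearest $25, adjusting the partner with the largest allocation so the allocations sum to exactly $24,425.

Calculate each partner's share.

First tranche $4,900 split equally: $1,225 each.
Remainder $19,525 by billable hours (total 4,428): Ferraro 6,486.29 → $6,475; Haddad 7,879.67 → $7,875; Tam 4,876.84 → $4,875; Halvorsen 282.20 → $275.
Rounding difference +$25 on remainder applied to Haddad.
Totals: Ferraro $1,225 + $6,475 = $7,700; Haddad $1,225 + $7,900 = $9,125; Tam $1,225 + $4,875 = $6,100; Halvorsen $1,225 + $275 = $1,500.

Ferraro: $7,700 | Haddad: $9,125 | Tam: $6,100 | Halvorsen: $1,500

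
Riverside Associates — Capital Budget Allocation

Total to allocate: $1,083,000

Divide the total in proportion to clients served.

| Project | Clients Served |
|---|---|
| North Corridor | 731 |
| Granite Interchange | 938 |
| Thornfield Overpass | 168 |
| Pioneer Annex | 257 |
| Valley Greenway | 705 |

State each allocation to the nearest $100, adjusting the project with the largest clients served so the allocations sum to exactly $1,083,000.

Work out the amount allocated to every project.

Total clients served = 2,799.
Proportional shares: North Corridor 731/2,799 × $1,083,000 = 282,841.37; Granite Interchange 938/2,799 × $1,083,000 = 362,934.62; Thornfield Overpass 168/2,799 × $1,083,000 = 65,003.22; Pioneer Annex 257/2,799 × $1,083,000 = 99,439.44; Valley Greenway 705/2,799 × $1,083,000 = 272,781.35.
At nearest $100: North Corridor $282,800; Granite Interchange $362,900; Thornfield Overpass $65,000; Pioneer Annex $99,400; Valley Greenway $272,800. Sum = $1,082,900.
Difference $1,083,000 − $1,082,900 = +$100 applied to largest clients served (Granite Interchange): Granite Interchange becomes $363,000.

North Corridor: $282,800; Granite Interchange: $363,000; Thornfield Overpass: $65,000; Pioneer Annex: $99,400; Valley Greenway: $272,800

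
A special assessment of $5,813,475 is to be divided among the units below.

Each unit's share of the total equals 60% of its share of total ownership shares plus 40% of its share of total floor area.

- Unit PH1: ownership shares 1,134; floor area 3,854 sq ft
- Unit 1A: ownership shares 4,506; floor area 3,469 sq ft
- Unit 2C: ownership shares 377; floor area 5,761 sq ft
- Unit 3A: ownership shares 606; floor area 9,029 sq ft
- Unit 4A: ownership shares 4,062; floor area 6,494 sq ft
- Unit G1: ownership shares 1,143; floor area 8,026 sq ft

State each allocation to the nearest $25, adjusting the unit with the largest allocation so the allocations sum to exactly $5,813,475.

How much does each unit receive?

Totals — ownership shares 11,828, floor area 36,633.
Combined weights (60% ownership shares + 40% floor area): Unit PH1 0.0996; Unit 1A 0.2665; Unit 2C 0.0820; Unit 3A 0.1293; Unit 4A 0.2770; Unit G1 0.1456.
Pro-rata amounts: Unit PH1 579,061.60; Unit 1A 1,549,027.59; Unit 2C 476,874.37; Unit 3A 751,852.77; Unit 4A 1,610,112.69; Unit G1 846,545.98.
Rounded to nearest $25: Unit PH1 $579,050; Unit 1A $1,549,025; Unit 2C $476,875; Unit 3A $751,850; Unit 4A $1,610,125; Unit G1 $846,550. Sum = $5,813,475.
Rounded total matches; no reconciliation needed.

Unit PH1: $579,050; Unit 1A: $1,549,025; Unit 2C: $476,875; Unit 3A: $751,850; Unit 4A: $1,610,125; Unit G1: $846,550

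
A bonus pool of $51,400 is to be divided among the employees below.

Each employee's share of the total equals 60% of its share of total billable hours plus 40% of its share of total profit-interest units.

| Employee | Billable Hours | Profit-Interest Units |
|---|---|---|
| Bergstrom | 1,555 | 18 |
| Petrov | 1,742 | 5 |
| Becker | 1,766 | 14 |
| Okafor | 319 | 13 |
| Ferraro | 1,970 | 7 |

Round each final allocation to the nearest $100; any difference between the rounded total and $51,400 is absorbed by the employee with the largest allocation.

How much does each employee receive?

Billable hours total 7,352; profit-interest units total 57.
Composite weights (60% billable hours + 40% profit-interest units): Bergstrom 0.2532; Petrov 0.1773; Becker 0.2424; Okafor 0.1173; Ferraro 0.2099.
Pro-rata amounts: Bergstrom 13,015.51; Petrov 9,110.81; Becker 12,457.80; Okafor 6,027.26; Ferraro 10,788.62.
Rounded to nearest $100: Bergstrom $13,000; Petrov $9,100; Becker $12,500; Okafor $6,000; Ferraro $10,800. Sum = $51,400.
No rounding difference to absorb.

Bergstrom: $13,000 · Petrov: $9,100 · Becker: $12,500 · Okafor: $6,000 · Ferraro: $10,800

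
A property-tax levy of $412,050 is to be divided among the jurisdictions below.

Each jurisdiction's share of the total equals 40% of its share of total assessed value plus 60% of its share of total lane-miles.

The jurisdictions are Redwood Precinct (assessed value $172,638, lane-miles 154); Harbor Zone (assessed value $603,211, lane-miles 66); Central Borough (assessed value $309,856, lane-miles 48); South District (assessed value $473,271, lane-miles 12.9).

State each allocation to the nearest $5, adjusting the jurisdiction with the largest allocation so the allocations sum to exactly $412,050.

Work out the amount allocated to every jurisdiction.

Redwood Precinct: $153,795 · Harbor Zone: $121,860 · Central Borough: $75,005 · South District: $61,390

Totals — assessed value 1,558,976, lane-miles 280.9.
Blended shares (40% assessed value + 60% lane-miles): Redwood Precinct 0.3732; Harbor Zone 0.2957; Central Borough 0.1820; South District 0.1490.
Proportional shares: Redwood Precinct 153,792.68; Harbor Zone 121,862.35; Central Borough 75,005.47; South District 61,389.49.
At nearest $5: Redwood Precinct $153,795; Harbor Zone $121,860; Central Borough $75,005; South District $61,390. Sum = $412,050.
Sum already equals the total — no adjustment.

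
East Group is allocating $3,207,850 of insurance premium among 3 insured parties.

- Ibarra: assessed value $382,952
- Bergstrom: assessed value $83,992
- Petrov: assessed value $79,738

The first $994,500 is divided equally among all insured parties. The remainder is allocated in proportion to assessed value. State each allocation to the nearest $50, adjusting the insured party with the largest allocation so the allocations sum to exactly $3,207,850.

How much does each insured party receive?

Equal tier: $994,500 ÷ 3 = $331,500 apiece.
Remainder $2,213,350 by assessed value (total 546,682): Ibarra 1,550,456.77 → $1,550,450; Bergstrom 340,058.19 → $340,050; Petrov 322,835.03 → $322,850.
Totals: Ibarra $331,500 + $1,550,450 = $1,881,950; Bergstrom $331,500 + $340,050 = $671,550; Petrov $331,500 + $322,850 = $654,350.

Ibarra: $1,881,950; Bergstrom: $671,550; Petrov: $654,350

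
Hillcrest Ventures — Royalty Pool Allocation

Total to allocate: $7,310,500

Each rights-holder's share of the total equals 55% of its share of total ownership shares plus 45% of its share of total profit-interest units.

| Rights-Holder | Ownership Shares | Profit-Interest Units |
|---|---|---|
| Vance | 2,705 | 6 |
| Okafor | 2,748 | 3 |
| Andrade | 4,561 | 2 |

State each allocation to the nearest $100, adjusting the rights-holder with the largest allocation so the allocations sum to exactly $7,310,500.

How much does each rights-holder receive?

Vance: $2,880,500 | Okafor: $2,000,600 | Andrade: $2,429,400

Totals — ownership shares 10,014, profit-interest units 11.
Combined weights (55% ownership shares + 45% profit-interest units): Vance 0.3940; Okafor 0.2737; Andrade 0.3323.
Raw shares: Vance 2,880,494.55; Okafor 2,000,561.99; Andrade 2,429,443.46.
At nearest $100: Vance $2,880,500; Okafor $2,000,600; Andrade $2,429,400. Sum = $7,310,500.
Rounded total matches; no reconciliation needed.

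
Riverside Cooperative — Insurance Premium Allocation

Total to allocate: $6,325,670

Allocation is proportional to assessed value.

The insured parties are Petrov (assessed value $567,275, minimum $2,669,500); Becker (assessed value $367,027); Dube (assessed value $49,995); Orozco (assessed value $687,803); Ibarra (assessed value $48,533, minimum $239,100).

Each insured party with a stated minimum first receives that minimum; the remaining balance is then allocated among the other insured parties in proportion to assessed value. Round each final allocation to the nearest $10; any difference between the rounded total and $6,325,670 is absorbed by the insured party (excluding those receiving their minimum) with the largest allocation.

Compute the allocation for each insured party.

Guaranteed amounts: Petrov $2,669,500; Ibarra $239,100. Residual $3,417,070.
Residual split over remaining assessed value 1,104,825: Becker 1,135,163.44 → $1,135,160; Dube 154,627.58 → $154,630; Orozco 2,127,278.98 → $2,127,280.

Petrov: $2,669,500; Becker: $1,135,160; Dube: $154,630; Orozco: $2,127,280; Ibarra: $239,100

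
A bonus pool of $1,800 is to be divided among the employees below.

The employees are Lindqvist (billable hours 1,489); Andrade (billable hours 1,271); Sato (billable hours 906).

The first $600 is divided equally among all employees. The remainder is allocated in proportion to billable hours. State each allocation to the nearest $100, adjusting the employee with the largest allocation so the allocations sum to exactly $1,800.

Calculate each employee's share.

$600 shared equally gives $200 per employee.
Remainder $1,200 by billable hours (total 3,666): Lindqvist 487.40 → $500; Andrade 416.04 → $400; Sato 296.56 → $300.
Totals: Lindqvist $200 + $500 = $700; Andrade $200 + $400 = $600; Sato $200 + $300 = $500.

Lindqvist: $700 | Andrade: $600 | Sato: $500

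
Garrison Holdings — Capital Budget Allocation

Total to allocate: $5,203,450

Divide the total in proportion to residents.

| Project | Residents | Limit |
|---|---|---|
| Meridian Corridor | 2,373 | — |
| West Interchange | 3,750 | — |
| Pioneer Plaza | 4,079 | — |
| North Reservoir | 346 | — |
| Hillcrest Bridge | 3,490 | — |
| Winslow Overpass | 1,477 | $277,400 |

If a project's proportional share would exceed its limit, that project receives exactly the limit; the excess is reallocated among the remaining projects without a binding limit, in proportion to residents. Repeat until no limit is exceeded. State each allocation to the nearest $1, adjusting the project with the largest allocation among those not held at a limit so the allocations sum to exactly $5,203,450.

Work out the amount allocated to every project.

Combined residents = 15,515.
Unconstrained shares: Meridian Corridor 795,861.22; West Interchange 1,257,682.08; Pioneer Plaza 1,368,022.72; North Reservoir 116,042.13; Hillcrest Bridge 1,170,482.79; Winslow Overpass 495,359.05.
Cap binds for Winslow Overpass ($277,400); residual $4,926,050 reallocated over remaining residents 14,038.
Shares after redistribution: Meridian Corridor 832,705.27 → $832,705; West Interchange 1,315,905.93 → $1,315,906; Pioneer Plaza 1,431,354.75 → $1,431,355; North Reservoir 121,414.25 → $121,414; Hillcrest Bridge 1,224,669.79 → $1,224,670.

Meridian Corridor: $832,705; West Interchange: $1,315,906; Pioneer Plaza: $1,431,355; North Reservoir: $121,414; Hillcrest Bridge: $1,224,670; Winslow Overpass: $277,400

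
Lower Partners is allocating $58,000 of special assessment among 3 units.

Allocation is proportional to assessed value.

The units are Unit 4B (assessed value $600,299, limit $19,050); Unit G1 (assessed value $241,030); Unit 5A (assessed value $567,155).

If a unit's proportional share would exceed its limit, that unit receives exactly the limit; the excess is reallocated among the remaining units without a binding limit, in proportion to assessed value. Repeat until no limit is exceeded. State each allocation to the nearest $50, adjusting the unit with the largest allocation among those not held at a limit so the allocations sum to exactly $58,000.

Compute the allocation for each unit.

Unit 4B: $19,050 | Unit G1: $11,600 | Unit 5A: $27,350

Combined assessed value = 1,408,484.
Unconstrained shares: Unit 4B 24,719.73; Unit G1 9,925.38; Unit 5A 23,354.89.
Capped: Unit 4B ($19,050); residual $38,950 reallocated over remaining assessed value 808,185.
Shares after redistribution: Unit G1 11,616.30 → $11,600; Unit 5A 27,333.70 → $27,350.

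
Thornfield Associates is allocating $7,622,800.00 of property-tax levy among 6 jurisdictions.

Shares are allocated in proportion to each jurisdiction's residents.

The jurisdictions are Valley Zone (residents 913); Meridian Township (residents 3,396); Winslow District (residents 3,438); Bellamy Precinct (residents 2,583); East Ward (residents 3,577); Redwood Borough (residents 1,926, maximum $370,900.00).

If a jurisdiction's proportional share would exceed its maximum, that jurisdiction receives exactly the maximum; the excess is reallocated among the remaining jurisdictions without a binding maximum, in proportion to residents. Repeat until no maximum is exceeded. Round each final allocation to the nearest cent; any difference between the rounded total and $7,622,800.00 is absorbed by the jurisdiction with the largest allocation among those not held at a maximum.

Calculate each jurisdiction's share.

Combined residents = 15,833.
Unconstrained shares: Valley Zone 439,563.9740; Meridian Township 1,635,004.6612; Winslow District 1,655,225.5669; Bellamy Precinct 1,243,585.7008; East Ward 1,722,147.1357; Redwood Borough 927,272.9615.
Capped: Redwood Borough ($370,900.00); remaining pool $7,251,900.00 reallocated over remaining residents 13,907.
Remaining shares: Valley Zone 476,090.0769 → $476,090.08; Meridian Township 1,770,867.3618 → $1,770,867.36; Winslow District 1,792,768.5482 → $1,792,768.55; Bellamy Precinct 1,346,922.9669 → $1,346,922.97; East Ward 1,865,251.0462 → $1,865,251.05.
Rounding difference −$0.01 applied to East Ward → $1,865,251.04.

Valley Zone: $476,090.08 | Meridian Township: $1,770,867.36 | Winslow District: $1,792,768.55 | Bellamy Precinct: $1,346,922.97 | East Ward: $1,865,251.04 | Redwood Borough: $370,900.00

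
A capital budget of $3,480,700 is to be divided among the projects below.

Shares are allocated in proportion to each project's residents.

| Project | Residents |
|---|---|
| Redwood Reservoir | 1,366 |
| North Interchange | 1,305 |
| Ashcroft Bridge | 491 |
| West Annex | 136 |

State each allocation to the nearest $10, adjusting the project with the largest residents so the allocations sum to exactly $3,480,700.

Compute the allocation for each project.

Total residents = 3,298.
Pro-rata amounts: Redwood Reservoir 1,366/3,298 × $3,480,700 = 1,441,672.59; North Interchange 1,305/3,298 × $3,480,700 = 1,377,293.36; Ashcroft Bridge 491/3,298 × $3,480,700 = 518,200.03; West Annex 136/3,298 × $3,480,700 = 143,534.02.
Rounded to nearest $10: Redwood Reservoir $1,441,670; North Interchange $1,377,290; Ashcroft Bridge $518,200; West Annex $143,530. Sum = $3,480,690.
Difference $3,480,700 − $3,480,690 = +$10 applied to largest residents (Redwood Reservoir): Redwood Reservoir becomes $1,441,680.

Redwood Reservoir: $1,441,680 · North Interchange: $1,377,290 · Ashcroft Bridge: $518,200 · West Annex: $143,530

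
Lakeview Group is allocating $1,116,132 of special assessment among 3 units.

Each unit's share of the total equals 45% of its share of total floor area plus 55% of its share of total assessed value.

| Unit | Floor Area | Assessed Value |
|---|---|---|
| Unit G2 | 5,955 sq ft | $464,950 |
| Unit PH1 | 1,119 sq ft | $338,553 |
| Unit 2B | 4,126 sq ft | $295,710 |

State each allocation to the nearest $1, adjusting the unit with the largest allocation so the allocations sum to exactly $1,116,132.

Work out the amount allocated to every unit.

Floor area total 11,200; assessed value total 1,099,213.
Composite weights (45% floor area + 55% assessed value): Unit G2 0.4719; Unit PH1 0.2144; Unit 2B 0.3137.
Raw shares: Unit G2 526,708.09; Unit PH1 239,251.29; Unit 2B 350,172.63.
At nearest $1: Unit G2 $526,708; Unit PH1 $239,251; Unit 2B $350,173. Sum = $1,116,132.
Sum already equals the total — no adjustment.

Unit G2: $526,708 | Unit PH1: $239,251 | Unit 2B: $350,173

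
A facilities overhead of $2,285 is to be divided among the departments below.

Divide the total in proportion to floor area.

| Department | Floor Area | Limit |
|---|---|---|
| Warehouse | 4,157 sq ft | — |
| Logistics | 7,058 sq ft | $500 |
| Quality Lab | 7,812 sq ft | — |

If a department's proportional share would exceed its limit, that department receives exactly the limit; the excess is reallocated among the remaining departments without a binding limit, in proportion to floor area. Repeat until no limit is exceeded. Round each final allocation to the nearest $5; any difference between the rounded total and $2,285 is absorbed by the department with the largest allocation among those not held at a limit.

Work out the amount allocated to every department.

Warehouse: $620 | Logistics: $500 | Quality Lab: $1,165

Combined floor area = 19,027.
Pro-rata shares before constraints: Warehouse 499.22; Logistics 847.61; Quality Lab 938.16.
Cap binds for Logistics ($500); remaining pool $1,785 reallocated over remaining floor area 11,969.
Shares after redistribution: Warehouse 619.96 → $620; Quality Lab 1,165.04 → $1,165.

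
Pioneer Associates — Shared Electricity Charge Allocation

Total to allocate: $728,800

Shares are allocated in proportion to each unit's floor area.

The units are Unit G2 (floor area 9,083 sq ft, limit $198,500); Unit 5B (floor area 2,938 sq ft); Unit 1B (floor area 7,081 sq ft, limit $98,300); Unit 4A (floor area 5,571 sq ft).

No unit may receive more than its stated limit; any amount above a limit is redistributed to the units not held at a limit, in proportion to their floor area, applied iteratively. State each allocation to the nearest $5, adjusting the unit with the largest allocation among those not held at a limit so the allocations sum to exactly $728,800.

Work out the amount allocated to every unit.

Unit G2: $198,500 | Unit 5B: $149,160 | Unit 1B: $98,300 | Unit 4A: $282,840

Total floor area = 24,673.
Unconstrained shares: Unit G2 268,296.94; Unit 5B 86,783.71; Unit 1B 209,161.14; Unit 4A 164,558.21.
Cap binds for Unit G2 ($198,500), Unit 1B ($98,300); remaining pool $432,000 reallocated over remaining floor area 8,509.
Remaining shares: Unit 5B 149,161.59 → $149,160; Unit 4A 282,838.41 → $282,840.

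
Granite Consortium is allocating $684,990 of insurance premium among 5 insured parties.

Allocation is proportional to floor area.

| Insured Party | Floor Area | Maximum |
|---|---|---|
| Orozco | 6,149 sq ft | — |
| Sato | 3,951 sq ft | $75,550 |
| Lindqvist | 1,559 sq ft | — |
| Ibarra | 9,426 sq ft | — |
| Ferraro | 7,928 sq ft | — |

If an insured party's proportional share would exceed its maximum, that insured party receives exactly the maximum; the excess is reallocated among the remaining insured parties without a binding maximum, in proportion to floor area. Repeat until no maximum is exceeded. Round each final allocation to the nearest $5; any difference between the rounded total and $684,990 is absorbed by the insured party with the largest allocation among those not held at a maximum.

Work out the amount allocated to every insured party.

Combined floor area = 29,013.
Proportional shares (ignoring caps): Orozco 145,176.42; Sato 93,282.17; Lindqvist 36,807.62; Ibarra 222,545.61; Ferraro 187,178.19.
Cap binds for Sato ($75,550); residual $609,440 reallocated over remaining floor area 25,062.
Redistributed shares: Orozco 149,527.04 → $149,525; Lindqvist 37,910.66 → $37,910; Ibarra 229,214.80 → $229,215; Ferraro 192,787.4998 → $192,785.
Rounding difference +$5 applied to Ibarra → $229,220.

Orozco: $149,525 · Sato: $75,550 · Lindqvist: $37,910 · Ibarra: $229,220 · Ferraro: $192,785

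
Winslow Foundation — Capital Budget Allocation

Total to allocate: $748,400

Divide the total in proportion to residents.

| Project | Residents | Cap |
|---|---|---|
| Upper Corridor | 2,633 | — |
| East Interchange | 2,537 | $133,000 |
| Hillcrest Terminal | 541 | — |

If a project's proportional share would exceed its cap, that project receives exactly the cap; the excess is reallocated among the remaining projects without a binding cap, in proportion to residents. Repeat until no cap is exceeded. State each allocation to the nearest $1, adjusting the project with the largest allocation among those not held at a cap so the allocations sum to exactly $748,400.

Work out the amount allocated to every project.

Total residents = 5,711.
Proportional shares (ignoring caps): Upper Corridor 345,042.41; East Interchange 332,462.06; Hillcrest Terminal 70,895.53.
Capped: East Interchange ($133,000); remaining pool $615,400 reallocated over remaining residents 3,174.
Shares after redistribution: Upper Corridor 510,506.68 → $510,507; Hillcrest Terminal 104,893.32 → $104,893.

Upper Corridor: $510,507 · East Interchange: $133,000 · Hillcrest Terminal: $104,893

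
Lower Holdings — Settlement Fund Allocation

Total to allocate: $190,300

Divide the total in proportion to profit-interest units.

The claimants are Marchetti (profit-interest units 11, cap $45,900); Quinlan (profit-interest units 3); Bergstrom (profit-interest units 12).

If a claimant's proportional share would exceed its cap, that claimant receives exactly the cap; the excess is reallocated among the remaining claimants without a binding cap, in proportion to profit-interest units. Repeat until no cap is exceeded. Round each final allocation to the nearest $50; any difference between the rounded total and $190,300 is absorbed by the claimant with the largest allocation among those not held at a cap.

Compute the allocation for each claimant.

Total profit-interest units = 26.
Proportional shares (ignoring caps): Marchetti 80,511.54; Quinlan 21,957.69; Bergstrom 87,830.77.
Cap binds for Marchetti ($45,900); balance $144,400 reallocated over remaining profit-interest units 15.
Redistributed shares: Quinlan 28,880.00 → $28,900; Bergstrom 115,520.00 → $115,500.

Marchetti: $45,900 · Quinlan: $28,900 · Bergstrom: $115,500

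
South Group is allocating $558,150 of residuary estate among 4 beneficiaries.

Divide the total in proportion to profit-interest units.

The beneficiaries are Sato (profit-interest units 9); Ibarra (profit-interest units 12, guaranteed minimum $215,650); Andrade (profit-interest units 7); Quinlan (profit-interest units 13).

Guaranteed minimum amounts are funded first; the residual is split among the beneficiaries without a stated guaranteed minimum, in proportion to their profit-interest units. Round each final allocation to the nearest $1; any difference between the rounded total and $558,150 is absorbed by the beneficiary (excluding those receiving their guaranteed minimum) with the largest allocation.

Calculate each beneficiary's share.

Minimums first: Ibarra $215,650. Remaining pool $342,500.
Remaining pool split over remaining profit-interest units 29: Sato 106,293.10 → $106,293; Andrade 82,672.41 → $82,672; Quinlan 153,534.48 → $153,534.
Rounding difference +$1 applied to Quinlan → $153,535.

Sato: $106,293 | Ibarra: $215,650 | Andrade: $82,672 | Quinlan: $153,535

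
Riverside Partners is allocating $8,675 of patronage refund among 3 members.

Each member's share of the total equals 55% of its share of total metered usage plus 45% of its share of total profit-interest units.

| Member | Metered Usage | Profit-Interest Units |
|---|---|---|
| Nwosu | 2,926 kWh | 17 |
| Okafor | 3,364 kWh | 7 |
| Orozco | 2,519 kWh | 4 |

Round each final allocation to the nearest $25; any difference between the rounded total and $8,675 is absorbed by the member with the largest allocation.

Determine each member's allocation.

Nwosu: $3,950 | Okafor: $2,800 | Orozco: $1,925

Metered usage total 8,809; profit-interest units total 28.
Composite weights (55% metered usage + 45% profit-interest units): Nwosu 0.4559; Okafor 0.3225; Orozco 0.2216.
Unrounded shares: Nwosu 3,954.95; Okafor 2,797.99; Orozco 1,922.05.
After rounding ($25): Nwosu $3,950; Okafor $2,800; Orozco $1,925. Sum = $8,675.
Rounded total matches; no reconciliation needed.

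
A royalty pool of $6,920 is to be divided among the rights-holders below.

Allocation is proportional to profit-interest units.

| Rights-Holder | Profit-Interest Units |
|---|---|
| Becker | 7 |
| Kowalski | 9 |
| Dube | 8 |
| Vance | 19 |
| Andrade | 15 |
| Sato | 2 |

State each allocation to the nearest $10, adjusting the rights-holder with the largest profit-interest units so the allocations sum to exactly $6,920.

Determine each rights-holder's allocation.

Becker: $810; Kowalski: $1,040; Dube: $920; Vance: $2,190; Andrade: $1,730; Sato: $230

Sum of profit-interest units: 7 + 9 + 8 + 19 + 15 + 2 = 60.
Raw shares: Becker 807.33; Kowalski 1,038.00; Dube 922.67; Vance 2,191.33; Andrade 1,730.00; Sato 230.67.
Rounded to nearest $10: Becker $810; Kowalski $1,040; Dube $920; Vance $2,190; Andrade $1,730; Sato $230. Sum = $6,920.
Sum already equals the total — no adjustment.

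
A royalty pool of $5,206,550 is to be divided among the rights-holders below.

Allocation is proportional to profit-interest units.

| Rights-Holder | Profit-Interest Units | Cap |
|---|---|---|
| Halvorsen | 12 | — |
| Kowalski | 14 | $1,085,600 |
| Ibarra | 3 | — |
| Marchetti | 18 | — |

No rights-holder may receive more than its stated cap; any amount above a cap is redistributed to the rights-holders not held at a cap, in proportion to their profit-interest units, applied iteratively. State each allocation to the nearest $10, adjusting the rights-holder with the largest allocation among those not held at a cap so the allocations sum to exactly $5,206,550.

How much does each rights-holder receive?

Profit-interest units total: 47.
Unconstrained shares: Halvorsen 1,329,331.91; Kowalski 1,550,887.23; Ibarra 332,332.98; Marchetti 1,993,997.87.
Held at cap: Kowalski ($1,085,600); balance $4,120,950 reallocated over remaining profit-interest units 33.
Shares after redistribution: Halvorsen 1,498,527.27 → $1,498,530; Ibarra 374,631.82 → $374,630; Marchetti 2,247,790.91 → $2,247,790.

Halvorsen: $1,498,530 | Kowalski: $1,085,600 | Ibarra: $374,630 | Marchetti: $2,247,790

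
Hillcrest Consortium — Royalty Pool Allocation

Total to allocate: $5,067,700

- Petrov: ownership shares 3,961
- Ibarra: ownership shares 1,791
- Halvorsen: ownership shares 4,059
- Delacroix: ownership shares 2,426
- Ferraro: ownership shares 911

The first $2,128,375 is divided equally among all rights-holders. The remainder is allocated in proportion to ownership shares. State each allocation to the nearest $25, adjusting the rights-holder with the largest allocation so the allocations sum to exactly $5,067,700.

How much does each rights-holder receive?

Petrov: $1,311,175 | Ibarra: $826,075 | Halvorsen: $1,333,100 | Delacroix: $968,025 | Ferraro: $629,325

$2,128,375 shared equally gives $425,675 per rights-holder.
Remainder $2,939,325 by ownership shares (total 13,148): Petrov 885,508.54 → $885,500; Ibarra 400,390.26 → $400,400; Halvorsen 907,417.11 → $907,425; Delacroix 542,348.83 → $542,350; Ferraro 203,660.26 → $203,650.
Totals: Petrov $425,675 + $885,500 = $1,311,175; Ibarra $425,675 + $400,400 = $826,075; Halvorsen $425,675 + $907,425 = $1,333,100; Delacroix $425,675 + $542,350 = $968,025; Ferraro $425,675 + $203,650 = $629,325.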